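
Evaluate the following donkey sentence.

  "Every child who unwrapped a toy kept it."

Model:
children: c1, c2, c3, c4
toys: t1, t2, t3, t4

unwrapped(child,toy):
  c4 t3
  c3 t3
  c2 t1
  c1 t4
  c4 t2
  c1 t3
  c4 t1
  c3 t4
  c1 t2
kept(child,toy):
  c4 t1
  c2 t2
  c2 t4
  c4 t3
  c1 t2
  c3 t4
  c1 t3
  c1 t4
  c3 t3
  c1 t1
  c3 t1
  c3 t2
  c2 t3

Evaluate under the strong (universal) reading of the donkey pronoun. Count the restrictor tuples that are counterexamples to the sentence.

"it" takes "a toy" as antecedent — a donkey pronoun bound across the clause boundary.
Strong reading: for every (c,t) with unwrapped(c,t), kept(c,t).
Restrictor pairs: (c1,t2) ✓  (c1,t3) ✓  (c1,t4) ✓  (c2,t1) ✗  (c3,t3) ✓  (c3,t4) ✓  (c4,t1) ✓  (c4,t2) ✗  (c4,t3) ✓
Counterexamples (restrictor pairs failing the scope): 2.

2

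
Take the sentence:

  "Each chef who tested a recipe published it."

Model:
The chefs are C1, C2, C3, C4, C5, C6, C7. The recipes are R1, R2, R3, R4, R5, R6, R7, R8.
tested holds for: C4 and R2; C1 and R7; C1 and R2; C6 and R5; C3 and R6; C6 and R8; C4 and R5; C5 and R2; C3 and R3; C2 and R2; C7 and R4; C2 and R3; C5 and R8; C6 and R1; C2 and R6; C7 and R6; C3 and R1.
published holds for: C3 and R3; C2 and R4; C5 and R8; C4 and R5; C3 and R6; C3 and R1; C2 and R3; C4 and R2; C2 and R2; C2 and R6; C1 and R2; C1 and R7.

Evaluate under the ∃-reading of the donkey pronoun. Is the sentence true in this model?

False

"it" takes "a recipe" as antecedent — a donkey pronoun bound across the clause boundary.
Weak reading: every chef c with some tested-recipe has at least one tested-recipe r such that published(c,r).
Per chef: C1:✓  C2:✓  C3:✓  C4:✓  C5:✓  C6:✗  C7:✗
C6 has no witness among its tested-recipes.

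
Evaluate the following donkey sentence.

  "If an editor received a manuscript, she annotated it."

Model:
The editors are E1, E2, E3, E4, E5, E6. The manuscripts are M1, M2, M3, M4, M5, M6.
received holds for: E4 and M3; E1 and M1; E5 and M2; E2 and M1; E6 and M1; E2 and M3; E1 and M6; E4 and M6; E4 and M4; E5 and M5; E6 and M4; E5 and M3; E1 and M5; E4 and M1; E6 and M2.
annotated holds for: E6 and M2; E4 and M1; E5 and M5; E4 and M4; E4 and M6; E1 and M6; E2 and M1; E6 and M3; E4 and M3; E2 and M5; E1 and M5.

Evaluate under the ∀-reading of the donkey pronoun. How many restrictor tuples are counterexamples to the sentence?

6

"it" takes "a manuscript" as antecedent — a donkey pronoun bound across the clause boundary.
Strong reading: for every (e,m) with received(e,m), annotated(e,m).
Restrictor pairs: (E1,M1) ✗  (E1,M5) ✓  (E1,M6) ✓  (E2,M1) ✓  (E2,M3) ✗  (E4,M1) ✓  (E4,M3) ✓  (E4,M4) ✓  (E4,M6) ✓  (E5,M2) ✗  (E5,M3) ✗  (E5,M5) ✓  (E6,M1) ✗  (E6,M2) ✓  (E6,M4) ✗
Counterexamples (restrictor pairs failing the scope): 6.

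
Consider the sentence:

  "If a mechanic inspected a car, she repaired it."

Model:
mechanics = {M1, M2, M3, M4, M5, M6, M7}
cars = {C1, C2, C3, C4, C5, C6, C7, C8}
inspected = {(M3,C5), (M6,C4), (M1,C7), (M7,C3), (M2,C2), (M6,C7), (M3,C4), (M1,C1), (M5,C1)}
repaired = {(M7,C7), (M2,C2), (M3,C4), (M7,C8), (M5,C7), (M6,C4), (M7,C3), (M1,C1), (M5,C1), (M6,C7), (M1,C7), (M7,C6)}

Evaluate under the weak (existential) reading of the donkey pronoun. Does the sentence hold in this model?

True

"it" takes "a car" as antecedent — a donkey pronoun bound across the clause boundary.
Weak reading: every mechanic m with some inspected-car has at least one inspected-car c such that repaired(m,c).
Per mechanic: M1:✓  M2:✓  M3:✓  M5:✓  M6:✓  M7:✓
Every mechanic in the restrictor has a witness.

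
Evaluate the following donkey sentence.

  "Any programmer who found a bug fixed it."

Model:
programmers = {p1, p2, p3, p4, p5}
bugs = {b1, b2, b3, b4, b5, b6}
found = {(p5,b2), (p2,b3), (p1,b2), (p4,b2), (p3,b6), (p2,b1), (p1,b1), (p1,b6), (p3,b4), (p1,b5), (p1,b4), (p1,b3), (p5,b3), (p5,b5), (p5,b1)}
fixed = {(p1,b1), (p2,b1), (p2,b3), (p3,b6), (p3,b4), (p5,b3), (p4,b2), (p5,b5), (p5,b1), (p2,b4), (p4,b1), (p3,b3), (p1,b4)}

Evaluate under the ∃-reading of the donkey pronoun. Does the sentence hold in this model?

"it" takes "a bug" as antecedent — a donkey pronoun bound across the clause boundary.
Weak reading: every programmer p with some found-bug has at least one found-bug b such that fixed(p,b).
Per programmer: p1:✓  p2:✓  p3:✓  p4:✓  p5:✓
Every programmer in the restrictor has a witness.

True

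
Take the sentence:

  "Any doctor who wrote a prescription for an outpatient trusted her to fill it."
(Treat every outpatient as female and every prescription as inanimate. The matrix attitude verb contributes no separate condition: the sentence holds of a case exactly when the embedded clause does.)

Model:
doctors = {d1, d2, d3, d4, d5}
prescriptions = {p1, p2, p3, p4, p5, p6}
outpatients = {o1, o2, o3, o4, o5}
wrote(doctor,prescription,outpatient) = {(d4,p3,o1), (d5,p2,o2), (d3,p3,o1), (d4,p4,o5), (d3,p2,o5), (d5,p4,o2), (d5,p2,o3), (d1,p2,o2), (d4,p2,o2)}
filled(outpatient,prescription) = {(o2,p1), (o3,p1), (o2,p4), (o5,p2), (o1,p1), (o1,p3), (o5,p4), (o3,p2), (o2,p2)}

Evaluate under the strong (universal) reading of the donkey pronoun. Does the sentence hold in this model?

"her" takes "an outpatient" as antecedent and "it" takes "a prescription"; both are donkey pronouns co-varying with the restrictor.
Strong reading: for every (d,p,o) with wrote(d,p,o), filled(o,p).
Restrictor triples: (d1,p2,o2)→filled(o2,p2) ✓  (d3,p2,o5)→filled(o5,p2) ✓  (d3,p3,o1)→filled(o1,p3) ✓  (d4,p2,o2)→filled(o2,p2) ✓  (d4,p3,o1)→filled(o1,p3) ✓  (d4,p4,o5)→filled(o5,p4) ✓  (d5,p2,o2)→filled(o2,p2) ✓  (d5,p2,o3)→filled(o3,p2) ✓  (d5,p4,o2)→filled(o2,p4) ✓
Every restrictor triple satisfies the scope.

True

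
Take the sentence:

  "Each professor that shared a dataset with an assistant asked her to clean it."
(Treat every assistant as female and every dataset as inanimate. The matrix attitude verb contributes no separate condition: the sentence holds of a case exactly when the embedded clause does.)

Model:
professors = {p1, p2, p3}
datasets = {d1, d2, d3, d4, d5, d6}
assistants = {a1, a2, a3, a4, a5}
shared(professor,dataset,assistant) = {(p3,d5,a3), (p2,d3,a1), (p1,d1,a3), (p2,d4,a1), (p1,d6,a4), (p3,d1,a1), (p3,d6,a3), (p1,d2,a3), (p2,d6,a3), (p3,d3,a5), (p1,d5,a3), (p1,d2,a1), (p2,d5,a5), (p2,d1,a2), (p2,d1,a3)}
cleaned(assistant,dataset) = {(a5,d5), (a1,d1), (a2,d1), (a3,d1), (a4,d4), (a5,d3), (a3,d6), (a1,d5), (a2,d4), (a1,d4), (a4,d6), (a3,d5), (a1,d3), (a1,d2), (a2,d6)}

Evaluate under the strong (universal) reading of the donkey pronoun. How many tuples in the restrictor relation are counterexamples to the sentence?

"her" takes "an assistant" as antecedent and "it" takes "a dataset"; both are donkey pronouns co-varying with the restrictor.
Strong reading: for every (p,d,a) with shared(p,d,a), cleaned(a,d).
Restrictor triples: (p1,d1,a3)→cleaned(a3,d1) ✓  (p1,d2,a1)→cleaned(a1,d2) ✓  (p1,d2,a3)→cleaned(a3,d2) ✗  (p1,d5,a3)→cleaned(a3,d5) ✓  (p1,d6,a4)→cleaned(a4,d6) ✓  (p2,d1,a2)→cleaned(a2,d1) ✓  (p2,d1,a3)→cleaned(a3,d1) ✓  (p2,d3,a1)→cleaned(a1,d3) ✓  (p2,d4,a1)→cleaned(a1,d4) ✓  (p2,d5,a5)→cleaned(a5,d5) ✓  (p2,d6,a3)→cleaned(a3,d6) ✓  (p3,d1,a1)→cleaned(a1,d1) ✓  (p3,d3,a5)→cleaned(a5,d3) ✓  (p3,d5,a3)→cleaned(a3,d5) ✓  (p3,d6,a3)→cleaned(a3,d6) ✓
Counterexamples (restrictor triples failing the scope): 1.

1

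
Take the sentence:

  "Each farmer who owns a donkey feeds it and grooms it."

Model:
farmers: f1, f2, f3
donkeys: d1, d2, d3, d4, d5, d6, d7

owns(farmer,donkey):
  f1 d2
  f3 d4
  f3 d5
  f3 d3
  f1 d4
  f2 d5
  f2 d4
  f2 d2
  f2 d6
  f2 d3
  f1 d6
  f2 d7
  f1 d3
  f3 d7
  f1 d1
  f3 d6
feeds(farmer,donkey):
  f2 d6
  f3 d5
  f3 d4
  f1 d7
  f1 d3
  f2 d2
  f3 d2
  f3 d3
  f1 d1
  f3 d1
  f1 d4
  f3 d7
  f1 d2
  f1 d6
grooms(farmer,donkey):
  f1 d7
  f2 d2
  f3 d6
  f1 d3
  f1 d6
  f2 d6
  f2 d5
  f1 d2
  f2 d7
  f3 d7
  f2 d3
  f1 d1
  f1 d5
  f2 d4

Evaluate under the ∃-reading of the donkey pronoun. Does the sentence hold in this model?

"it" takes "a donkey" as antecedent — a donkey pronoun bound across the clause boundary.
Weak reading: every farmer f with some owns-donkey has at least one owns-donkey d such that feeds(f,d) ∧ grooms(f,d).
Per farmer: f1:✓  f2:✓  f3:✓
Every farmer in the restrictor has a witness.

True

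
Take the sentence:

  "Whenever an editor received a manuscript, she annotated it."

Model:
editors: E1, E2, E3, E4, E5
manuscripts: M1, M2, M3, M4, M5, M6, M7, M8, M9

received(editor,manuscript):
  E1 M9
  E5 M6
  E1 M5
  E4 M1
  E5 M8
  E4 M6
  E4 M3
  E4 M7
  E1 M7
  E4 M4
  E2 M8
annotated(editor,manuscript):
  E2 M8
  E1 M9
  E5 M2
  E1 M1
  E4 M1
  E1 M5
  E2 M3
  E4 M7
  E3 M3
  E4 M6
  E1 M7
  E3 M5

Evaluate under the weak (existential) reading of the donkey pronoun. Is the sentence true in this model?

"it" takes "a manuscript" as antecedent — a donkey pronoun bound across the clause boundary.
Weak reading: every editor e with some received-manuscript has at least one received-manuscript m such that annotated(e,m).
Per editor: E1:✓  E2:✓  E4:✓  E5:✗
E5 has no witness among its received-manuscripts.

False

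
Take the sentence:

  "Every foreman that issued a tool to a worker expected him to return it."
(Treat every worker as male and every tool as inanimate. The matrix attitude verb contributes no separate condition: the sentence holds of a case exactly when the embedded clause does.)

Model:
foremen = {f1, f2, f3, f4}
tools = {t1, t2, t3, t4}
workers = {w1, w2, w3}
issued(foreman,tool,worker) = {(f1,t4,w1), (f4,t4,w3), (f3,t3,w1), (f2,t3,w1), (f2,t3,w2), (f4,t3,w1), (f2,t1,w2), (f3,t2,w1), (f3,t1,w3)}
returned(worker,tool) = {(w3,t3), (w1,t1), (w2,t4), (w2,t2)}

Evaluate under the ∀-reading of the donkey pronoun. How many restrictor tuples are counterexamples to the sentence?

9

"him" takes "a worker" as antecedent and "it" takes "a tool"; both are donkey pronouns co-varying with the restrictor.
Strong reading: for every (f,t,w) with issued(f,t,w), returned(w,t).
Restrictor triples: (f1,t4,w1)→returned(w1,t4) ✗  (f2,t1,w2)→returned(w2,t1) ✗  (f2,t3,w1)→returned(w1,t3) ✗  (f2,t3,w2)→returned(w2,t3) ✗  (f3,t1,w3)→returned(w3,t1) ✗  (f3,t2,w1)→returned(w1,t2) ✗  (f3,t3,w1)→returned(w1,t3) ✗  (f4,t3,w1)→returned(w1,t3) ✗  (f4,t4,w3)→returned(w3,t4) ✗
Counterexamples (restrictor triples failing the scope): 9.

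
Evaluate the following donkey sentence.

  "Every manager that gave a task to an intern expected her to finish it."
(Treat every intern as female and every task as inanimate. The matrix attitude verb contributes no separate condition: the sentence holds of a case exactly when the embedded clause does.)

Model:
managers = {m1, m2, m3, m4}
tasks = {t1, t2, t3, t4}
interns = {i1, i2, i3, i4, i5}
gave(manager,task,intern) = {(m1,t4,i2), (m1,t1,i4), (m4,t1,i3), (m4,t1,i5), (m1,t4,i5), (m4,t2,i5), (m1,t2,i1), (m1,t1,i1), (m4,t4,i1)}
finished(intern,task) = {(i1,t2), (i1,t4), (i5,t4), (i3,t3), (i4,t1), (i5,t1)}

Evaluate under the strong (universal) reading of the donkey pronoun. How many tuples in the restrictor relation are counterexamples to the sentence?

4

"her" takes "an intern" as antecedent and "it" takes "a task"; both are donkey pronouns co-varying with the restrictor.
Strong reading: for every (m,t,i) with gave(m,t,i), finished(i,t).
Restrictor triples: (m1,t1,i1)→finished(i1,t1) ✗  (m1,t1,i4)→finished(i4,t1) ✓  (m1,t2,i1)→finished(i1,t2) ✓  (m1,t4,i2)→finished(i2,t4) ✗  (m1,t4,i5)→finished(i5,t4) ✓  (m4,t1,i3)→finished(i3,t1) ✗  (m4,t1,i5)→finished(i5,t1) ✓  (m4,t2,i5)→finished(i5,t2) ✗  (m4,t4,i1)→finished(i1,t4) ✓
Counterexamples (restrictor triples failing the scope): 4.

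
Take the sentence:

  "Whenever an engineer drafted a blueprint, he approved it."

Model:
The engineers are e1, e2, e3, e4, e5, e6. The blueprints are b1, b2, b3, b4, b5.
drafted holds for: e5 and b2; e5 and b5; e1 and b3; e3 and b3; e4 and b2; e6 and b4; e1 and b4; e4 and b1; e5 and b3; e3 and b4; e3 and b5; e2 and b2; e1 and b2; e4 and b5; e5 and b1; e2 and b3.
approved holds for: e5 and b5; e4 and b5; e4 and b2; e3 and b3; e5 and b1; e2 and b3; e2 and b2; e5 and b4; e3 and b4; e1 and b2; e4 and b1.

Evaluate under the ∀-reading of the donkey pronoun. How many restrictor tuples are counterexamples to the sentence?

"it" takes "a blueprint" as antecedent — a donkey pronoun bound across the clause boundary.
Strong reading: for every (e,b) with drafted(e,b), approved(e,b).
Restrictor pairs: (e1,b2) ✓  (e1,b3) ✗  (e1,b4) ✗  (e2,b2) ✓  (e2,b3) ✓  (e3,b3) ✓  (e3,b4) ✓  (e3,b5) ✗  (e4,b1) ✓  (e4,b2) ✓  (e4,b5) ✓  (e5,b1) ✓  (e5,b2) ✗  (e5,b3) ✗  (e5,b5) ✓  (e6,b4) ✗
Counterexamples (restrictor pairs failing the scope): 6.

6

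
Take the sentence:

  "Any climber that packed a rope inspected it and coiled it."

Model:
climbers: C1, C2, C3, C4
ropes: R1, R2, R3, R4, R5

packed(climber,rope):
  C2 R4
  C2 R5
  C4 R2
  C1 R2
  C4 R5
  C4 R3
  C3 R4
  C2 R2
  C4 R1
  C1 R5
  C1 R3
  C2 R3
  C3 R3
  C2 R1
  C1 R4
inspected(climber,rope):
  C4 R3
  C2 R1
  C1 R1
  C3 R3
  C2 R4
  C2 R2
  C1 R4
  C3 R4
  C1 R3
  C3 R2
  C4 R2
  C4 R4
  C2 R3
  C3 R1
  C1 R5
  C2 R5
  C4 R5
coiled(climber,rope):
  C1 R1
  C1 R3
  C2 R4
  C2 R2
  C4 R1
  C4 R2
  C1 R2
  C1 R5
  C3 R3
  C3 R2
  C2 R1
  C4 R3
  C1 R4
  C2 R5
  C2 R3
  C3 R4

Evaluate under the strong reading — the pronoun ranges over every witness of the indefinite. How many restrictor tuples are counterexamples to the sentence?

3

"it" takes "a rope" as antecedent — a donkey pronoun bound across the clause boundary.
Strong reading: for every (c,r) with packed(c,r), inspected(c,r) ∧ coiled(c,r).
Restrictor pairs: (C1,R2) ✗  (C1,R3) ✓  (C1,R4) ✓  (C1,R5) ✓  (C2,R1) ✓  (C2,R2) ✓  (C2,R3) ✓  (C2,R4) ✓  (C2,R5) ✓  (C3,R3) ✓  (C3,R4) ✓  (C4,R1) ✗  (C4,R2) ✓  (C4,R3) ✓  (C4,R5) ✗
Counterexamples (restrictor pairs failing the scope): 3.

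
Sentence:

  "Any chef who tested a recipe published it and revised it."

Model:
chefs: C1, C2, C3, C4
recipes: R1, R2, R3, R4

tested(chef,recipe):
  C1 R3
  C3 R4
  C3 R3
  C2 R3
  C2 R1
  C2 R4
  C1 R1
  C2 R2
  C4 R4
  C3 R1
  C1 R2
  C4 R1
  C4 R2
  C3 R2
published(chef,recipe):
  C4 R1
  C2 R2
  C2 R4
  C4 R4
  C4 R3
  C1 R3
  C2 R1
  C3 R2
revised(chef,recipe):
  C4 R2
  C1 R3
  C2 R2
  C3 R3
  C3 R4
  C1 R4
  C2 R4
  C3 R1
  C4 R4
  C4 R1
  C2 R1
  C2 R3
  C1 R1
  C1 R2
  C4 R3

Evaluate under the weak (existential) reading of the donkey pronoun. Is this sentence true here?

False

"it" takes "a recipe" as antecedent — a donkey pronoun bound across the clause boundary.
Weak reading: every chef c with some tested-recipe has at least one tested-recipe r such that published(c,r) ∧ revised(c,r).
Per chef: C1:✓  C2:✓  C3:✗  C4:✓
C3 has no witness among its tested-recipes.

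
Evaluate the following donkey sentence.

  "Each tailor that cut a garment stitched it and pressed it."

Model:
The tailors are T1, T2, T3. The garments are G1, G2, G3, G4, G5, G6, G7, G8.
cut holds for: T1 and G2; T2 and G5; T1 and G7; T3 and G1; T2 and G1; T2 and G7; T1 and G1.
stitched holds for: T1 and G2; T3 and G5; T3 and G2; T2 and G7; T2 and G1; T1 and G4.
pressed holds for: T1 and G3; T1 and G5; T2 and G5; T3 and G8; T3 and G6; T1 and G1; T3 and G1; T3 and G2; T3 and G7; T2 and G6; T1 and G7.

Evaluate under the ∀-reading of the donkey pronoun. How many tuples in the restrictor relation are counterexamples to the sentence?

7

"it" takes "a garment" as antecedent — a donkey pronoun bound across the clause boundary.
Strong reading: for every (t,g) with cut(t,g), stitched(t,g) ∧ pressed(t,g).
Restrictor pairs: (T1,G1) ✗  (T1,G2) ✗  (T1,G7) ✗  (T2,G1) ✗  (T2,G5) ✗  (T2,G7) ✗  (T3,G1) ✗
Counterexamples (restrictor pairs failing the scope): 7.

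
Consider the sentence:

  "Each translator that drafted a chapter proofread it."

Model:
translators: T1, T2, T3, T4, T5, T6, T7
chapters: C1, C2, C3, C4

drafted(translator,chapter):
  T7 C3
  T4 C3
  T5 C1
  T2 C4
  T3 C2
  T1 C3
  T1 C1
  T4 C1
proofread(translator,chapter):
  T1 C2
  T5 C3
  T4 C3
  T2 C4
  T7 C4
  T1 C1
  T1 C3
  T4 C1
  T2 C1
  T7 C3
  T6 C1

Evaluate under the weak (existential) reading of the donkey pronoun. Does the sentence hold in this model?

"it" takes "a chapter" as antecedent — a donkey pronoun bound across the clause boundary.
Weak reading: every translator t with some drafted-chapter has at least one drafted-chapter c such that proofread(t,c).
Per translator: T1:✓  T2:✓  T3:✗  T4:✓  T5:✗  T7:✓
T3 has no witness among its drafted-chapters.

False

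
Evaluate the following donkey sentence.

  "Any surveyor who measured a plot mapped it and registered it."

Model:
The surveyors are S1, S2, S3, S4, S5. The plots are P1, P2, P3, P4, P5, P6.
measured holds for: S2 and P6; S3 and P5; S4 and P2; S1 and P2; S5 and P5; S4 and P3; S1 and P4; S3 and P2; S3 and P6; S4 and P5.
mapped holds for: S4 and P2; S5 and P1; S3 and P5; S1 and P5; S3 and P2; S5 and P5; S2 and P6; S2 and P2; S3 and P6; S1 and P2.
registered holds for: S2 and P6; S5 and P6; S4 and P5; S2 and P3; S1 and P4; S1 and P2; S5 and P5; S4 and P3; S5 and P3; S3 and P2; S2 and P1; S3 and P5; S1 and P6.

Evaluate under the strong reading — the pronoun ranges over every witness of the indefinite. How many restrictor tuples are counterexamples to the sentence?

"it" takes "a plot" as antecedent — a donkey pronoun bound across the clause boundary.
Strong reading: for every (s,p) with measured(s,p), mapped(s,p) ∧ registered(s,p).
Restrictor pairs: (S1,P2) ✓  (S1,P4) ✗  (S2,P6) ✓  (S3,P2) ✓  (S3,P5) ✓  (S3,P6) ✗  (S4,P2) ✗  (S4,P3) ✗  (S4,P5) ✗  (S5,P5) ✓
Counterexamples (restrictor pairs failing the scope): 5.

5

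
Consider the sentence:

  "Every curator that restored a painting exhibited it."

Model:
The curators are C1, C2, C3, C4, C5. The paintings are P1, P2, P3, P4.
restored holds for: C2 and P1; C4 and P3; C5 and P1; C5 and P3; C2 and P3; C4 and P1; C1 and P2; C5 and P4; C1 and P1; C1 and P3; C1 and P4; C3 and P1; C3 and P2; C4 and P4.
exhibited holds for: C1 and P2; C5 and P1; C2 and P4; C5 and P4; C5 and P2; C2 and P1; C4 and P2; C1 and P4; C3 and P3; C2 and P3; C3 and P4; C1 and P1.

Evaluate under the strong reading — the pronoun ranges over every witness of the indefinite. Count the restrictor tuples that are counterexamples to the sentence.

7

"it" takes "a painting" as antecedent — a donkey pronoun bound across the clause boundary.
Strong reading: for every (c,p) with restored(c,p), exhibited(c,p).
Restrictor pairs: (C1,P1) ✓  (C1,P2) ✓  (C1,P3) ✗  (C1,P4) ✓  (C2,P1) ✓  (C2,P3) ✓  (C3,P1) ✗  (C3,P2) ✗  (C4,P1) ✗  (C4,P3) ✗  (C4,P4) ✗  (C5,P1) ✓  (C5,P3) ✗  (C5,P4) ✓
Counterexamples (restrictor pairs failing the scope): 7.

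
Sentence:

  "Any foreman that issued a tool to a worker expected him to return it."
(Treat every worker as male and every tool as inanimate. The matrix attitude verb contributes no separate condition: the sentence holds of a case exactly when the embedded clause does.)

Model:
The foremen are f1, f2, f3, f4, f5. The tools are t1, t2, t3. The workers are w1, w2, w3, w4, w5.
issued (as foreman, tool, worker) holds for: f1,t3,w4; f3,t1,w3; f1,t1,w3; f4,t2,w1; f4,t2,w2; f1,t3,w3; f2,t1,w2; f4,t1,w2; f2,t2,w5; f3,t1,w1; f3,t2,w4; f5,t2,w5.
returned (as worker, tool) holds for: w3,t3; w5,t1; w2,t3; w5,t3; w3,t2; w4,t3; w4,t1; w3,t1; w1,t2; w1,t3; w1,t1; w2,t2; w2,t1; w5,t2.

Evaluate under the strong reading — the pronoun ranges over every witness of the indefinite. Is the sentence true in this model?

"him" takes "a worker" as antecedent and "it" takes "a tool"; both are donkey pronouns co-varying with the restrictor.
Strong reading: for every (f,t,w) with issued(f,t,w), returned(w,t).
Restrictor triples: (f1,t1,w3)→returned(w3,t1) ✓  (f1,t3,w3)→returned(w3,t3) ✓  (f1,t3,w4)→returned(w4,t3) ✓  (f2,t1,w2)→returned(w2,t1) ✓  (f2,t2,w5)→returned(w5,t2) ✓  (f3,t1,w1)→returned(w1,t1) ✓  (f3,t1,w3)→returned(w3,t1) ✓  (f3,t2,w4)→returned(w4,t2) ✗  (f4,t1,w2)→returned(w2,t1) ✓  (f4,t2,w1)→returned(w1,t2) ✓  (f4,t2,w2)→returned(w2,t2) ✓  (f5,t2,w5)→returned(w5,t2) ✓
Counterexample: (f3,t2,w4) — returned(w4,t2) does not hold.

False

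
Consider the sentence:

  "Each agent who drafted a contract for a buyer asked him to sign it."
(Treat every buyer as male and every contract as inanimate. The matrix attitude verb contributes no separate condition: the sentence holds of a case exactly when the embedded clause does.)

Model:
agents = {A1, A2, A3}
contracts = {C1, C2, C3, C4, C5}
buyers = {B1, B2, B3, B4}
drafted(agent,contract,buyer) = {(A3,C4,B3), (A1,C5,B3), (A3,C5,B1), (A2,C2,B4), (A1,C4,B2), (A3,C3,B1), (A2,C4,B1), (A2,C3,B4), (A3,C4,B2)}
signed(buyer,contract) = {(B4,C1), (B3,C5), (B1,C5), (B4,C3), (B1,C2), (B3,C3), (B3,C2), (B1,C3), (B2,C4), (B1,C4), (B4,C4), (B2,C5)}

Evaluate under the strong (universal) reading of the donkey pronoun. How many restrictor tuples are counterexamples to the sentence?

"him" takes "a buyer" as antecedent and "it" takes "a contract"; both are donkey pronouns co-varying with the restrictor.
Strong reading: for every (a,c,b) with drafted(a,c,b), signed(b,c).
Restrictor triples: (A1,C4,B2)→signed(B2,C4) ✓  (A1,C5,B3)→signed(B3,C5) ✓  (A2,C2,B4)→signed(B4,C2) ✗  (A2,C3,B4)→signed(B4,C3) ✓  (A2,C4,B1)→signed(B1,C4) ✓  (A3,C3,B1)→signed(B1,C3) ✓  (A3,C4,B2)→signed(B2,C4) ✓  (A3,C4,B3)→signed(B3,C4) ✗  (A3,C5,B1)→signed(B1,C5) ✓
Counterexamples (restrictor triples failing the scope): 2.

2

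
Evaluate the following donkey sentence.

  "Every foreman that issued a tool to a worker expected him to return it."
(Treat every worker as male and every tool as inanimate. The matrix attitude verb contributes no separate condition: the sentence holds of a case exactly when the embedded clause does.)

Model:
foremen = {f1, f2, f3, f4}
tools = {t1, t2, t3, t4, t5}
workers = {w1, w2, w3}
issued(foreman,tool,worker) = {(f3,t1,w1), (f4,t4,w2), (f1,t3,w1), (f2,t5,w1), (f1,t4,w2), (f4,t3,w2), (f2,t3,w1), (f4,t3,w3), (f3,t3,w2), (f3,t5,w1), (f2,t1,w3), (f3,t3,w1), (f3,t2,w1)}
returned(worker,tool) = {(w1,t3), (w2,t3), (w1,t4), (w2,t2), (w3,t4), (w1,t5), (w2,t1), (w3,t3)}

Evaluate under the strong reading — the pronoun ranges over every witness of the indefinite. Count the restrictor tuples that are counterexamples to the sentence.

"him" takes "a worker" as antecedent and "it" takes "a tool"; both are donkey pronouns co-varying with the restrictor.
Strong reading: for every (f,t,w) with issued(f,t,w), returned(w,t).
Restrictor triples: (f1,t3,w1)→returned(w1,t3) ✓  (f1,t4,w2)→returned(w2,t4) ✗  (f2,t1,w3)→returned(w3,t1) ✗  (f2,t3,w1)→returned(w1,t3) ✓  (f2,t5,w1)→returned(w1,t5) ✓  (f3,t1,w1)→returned(w1,t1) ✗  (f3,t2,w1)→returned(w1,t2) ✗  (f3,t3,w1)→returned(w1,t3) ✓  (f3,t3,w2)→returned(w2,t3) ✓  (f3,t5,w1)→returned(w1,t5) ✓  (f4,t3,w2)→returned(w2,t3) ✓  (f4,t3,w3)→returned(w3,t3) ✓  (f4,t4,w2)→returned(w2,t4) ✗
Counterexamples (restrictor triples failing the scope): 5.

5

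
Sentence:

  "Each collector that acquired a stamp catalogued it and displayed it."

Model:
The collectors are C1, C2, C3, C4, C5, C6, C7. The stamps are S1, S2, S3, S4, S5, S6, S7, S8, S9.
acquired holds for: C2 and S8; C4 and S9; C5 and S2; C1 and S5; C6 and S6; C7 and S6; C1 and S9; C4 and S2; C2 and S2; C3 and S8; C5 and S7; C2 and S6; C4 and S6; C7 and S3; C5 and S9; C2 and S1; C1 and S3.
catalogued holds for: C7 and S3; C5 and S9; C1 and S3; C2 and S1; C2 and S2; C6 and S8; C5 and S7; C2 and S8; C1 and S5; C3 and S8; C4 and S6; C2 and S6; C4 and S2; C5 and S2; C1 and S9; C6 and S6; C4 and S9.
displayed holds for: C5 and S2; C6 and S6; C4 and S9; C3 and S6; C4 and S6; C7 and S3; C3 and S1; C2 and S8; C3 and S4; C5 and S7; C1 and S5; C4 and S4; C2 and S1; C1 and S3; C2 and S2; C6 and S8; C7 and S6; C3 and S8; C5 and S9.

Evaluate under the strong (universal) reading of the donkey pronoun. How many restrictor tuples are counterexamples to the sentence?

4

"it" takes "a stamp" as antecedent — a donkey pronoun bound across the clause boundary.
Strong reading: for every (c,s) with acquired(c,s), catalogued(c,s) ∧ displayed(c,s).
Restrictor pairs: (C1,S3) ✓  (C1,S5) ✓  (C1,S9) ✗  (C2,S1) ✓  (C2,S2) ✓  (C2,S6) ✗  (C2,S8) ✓  (C3,S8) ✓  (C4,S2) ✗  (C4,S6) ✓  (C4,S9) ✓  (C5,S2) ✓  (C5,S7) ✓  (C5,S9) ✓  (C6,S6) ✓  (C7,S3) ✓  (C7,S6) ✗
Counterexamples (restrictor pairs failing the scope): 4.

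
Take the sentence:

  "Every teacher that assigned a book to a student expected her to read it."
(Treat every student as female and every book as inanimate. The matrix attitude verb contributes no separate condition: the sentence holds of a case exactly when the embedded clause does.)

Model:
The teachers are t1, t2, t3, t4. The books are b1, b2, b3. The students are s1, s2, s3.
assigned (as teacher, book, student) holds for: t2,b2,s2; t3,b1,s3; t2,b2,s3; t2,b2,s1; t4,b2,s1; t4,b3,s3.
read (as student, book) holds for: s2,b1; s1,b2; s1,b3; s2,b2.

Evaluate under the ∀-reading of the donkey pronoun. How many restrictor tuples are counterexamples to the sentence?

3

"her" takes "a student" as antecedent and "it" takes "a book"; both are donkey pronouns co-varying with the restrictor.
Strong reading: for every (t,b,s) with assigned(t,b,s), read(s,b).
Restrictor triples: (t2,b2,s1)→read(s1,b2) ✓  (t2,b2,s2)→read(s2,b2) ✓  (t2,b2,s3)→read(s3,b2) ✗  (t3,b1,s3)→read(s3,b1) ✗  (t4,b2,s1)→read(s1,b2) ✓  (t4,b3,s3)→read(s3,b3) ✗
Counterexamples (restrictor triples failing the scope): 3.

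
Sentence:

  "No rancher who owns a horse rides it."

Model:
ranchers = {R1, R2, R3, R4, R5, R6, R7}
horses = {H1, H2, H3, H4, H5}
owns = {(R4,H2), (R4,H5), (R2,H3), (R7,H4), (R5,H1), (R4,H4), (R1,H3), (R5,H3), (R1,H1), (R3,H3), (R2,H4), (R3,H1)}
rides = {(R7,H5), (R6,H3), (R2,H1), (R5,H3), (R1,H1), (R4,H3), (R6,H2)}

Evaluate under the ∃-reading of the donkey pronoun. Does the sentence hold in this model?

"it" takes "a horse" as antecedent — a donkey pronoun bound across the clause boundary.
Truth condition: for no (r,h) with owns(r,h) does rides(r,h) hold.
Restrictor pairs — does the scope hold? (R1,H1):holds  (R1,H3):fails  (R2,H3):fails  (R2,H4):fails  (R3,H1):fails  (R3,H3):fails  (R4,H2):fails  (R4,H4):fails  (R4,H5):fails  (R5,H1):fails  (R5,H3):holds  (R7,H4):fails
Scope holds for 2 pair(s), so the sentence is false.

False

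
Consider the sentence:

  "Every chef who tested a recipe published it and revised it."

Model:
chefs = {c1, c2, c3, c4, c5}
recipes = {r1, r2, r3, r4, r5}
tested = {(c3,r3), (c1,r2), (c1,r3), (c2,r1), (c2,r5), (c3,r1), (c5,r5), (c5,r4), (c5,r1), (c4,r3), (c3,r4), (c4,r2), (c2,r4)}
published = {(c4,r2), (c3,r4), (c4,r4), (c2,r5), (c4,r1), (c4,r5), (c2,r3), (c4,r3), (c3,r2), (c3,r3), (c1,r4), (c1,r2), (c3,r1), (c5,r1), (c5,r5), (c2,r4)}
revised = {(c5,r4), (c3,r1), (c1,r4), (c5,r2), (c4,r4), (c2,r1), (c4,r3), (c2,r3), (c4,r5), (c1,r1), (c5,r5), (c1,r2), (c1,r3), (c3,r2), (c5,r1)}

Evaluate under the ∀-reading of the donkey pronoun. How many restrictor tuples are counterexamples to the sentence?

"it" takes "a recipe" as antecedent — a donkey pronoun bound across the clause boundary.
Strong reading: for every (c,r) with tested(c,r), published(c,r) ∧ revised(c,r).
Restrictor pairs: (c1,r2) ✓  (c1,r3) ✗  (c2,r1) ✗  (c2,r4) ✗  (c2,r5) ✗  (c3,r1) ✓  (c3,r3) ✗  (c3,r4) ✗  (c4,r2) ✗  (c4,r3) ✓  (c5,r1) ✓  (c5,r4) ✗  (c5,r5) ✓
Counterexamples (restrictor pairs failing the scope): 8.

8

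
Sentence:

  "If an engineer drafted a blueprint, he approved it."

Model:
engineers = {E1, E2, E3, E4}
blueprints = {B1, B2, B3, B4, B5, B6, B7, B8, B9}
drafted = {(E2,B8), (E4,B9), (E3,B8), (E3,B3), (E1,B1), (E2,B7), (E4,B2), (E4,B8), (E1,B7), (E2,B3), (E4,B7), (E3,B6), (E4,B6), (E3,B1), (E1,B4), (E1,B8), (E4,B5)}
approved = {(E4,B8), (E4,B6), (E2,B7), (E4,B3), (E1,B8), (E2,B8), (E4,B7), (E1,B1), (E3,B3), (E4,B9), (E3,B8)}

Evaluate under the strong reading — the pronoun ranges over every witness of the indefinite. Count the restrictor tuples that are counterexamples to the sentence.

"it" takes "a blueprint" as antecedent — a donkey pronoun bound across the clause boundary.
Strong reading: for every (e,b) with drafted(e,b), approved(e,b).
Restrictor pairs: (E1,B1) ✓  (E1,B4) ✗  (E1,B7) ✗  (E1,B8) ✓  (E2,B3) ✗  (E2,B7) ✓  (E2,B8) ✓  (E3,B1) ✗  (E3,B3) ✓  (E3,B6) ✗  (E3,B8) ✓  (E4,B2) ✗  (E4,B5) ✗  (E4,B6) ✓  (E4,B7) ✓  (E4,B8) ✓  (E4,B9) ✓
Counterexamples (restrictor pairs failing the scope): 7.

7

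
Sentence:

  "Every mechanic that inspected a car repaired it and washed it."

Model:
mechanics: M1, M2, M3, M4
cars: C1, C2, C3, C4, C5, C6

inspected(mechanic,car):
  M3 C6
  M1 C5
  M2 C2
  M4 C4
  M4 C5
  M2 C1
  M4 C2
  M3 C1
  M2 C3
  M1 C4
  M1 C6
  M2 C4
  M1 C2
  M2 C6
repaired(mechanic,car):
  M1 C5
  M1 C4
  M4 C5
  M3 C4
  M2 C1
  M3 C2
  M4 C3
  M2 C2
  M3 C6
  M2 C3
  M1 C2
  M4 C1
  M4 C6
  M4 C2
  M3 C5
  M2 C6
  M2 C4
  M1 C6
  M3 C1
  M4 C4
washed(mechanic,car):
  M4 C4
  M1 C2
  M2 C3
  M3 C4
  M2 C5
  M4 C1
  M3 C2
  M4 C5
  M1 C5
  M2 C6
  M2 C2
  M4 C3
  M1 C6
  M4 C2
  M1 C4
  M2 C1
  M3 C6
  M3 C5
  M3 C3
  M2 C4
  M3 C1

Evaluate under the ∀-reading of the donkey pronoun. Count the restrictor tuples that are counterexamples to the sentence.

"it" takes "a car" as antecedent — a donkey pronoun bound across the clause boundary.
Strong reading: for every (m,c) with inspected(m,c), repaired(m,c) ∧ washed(m,c).
Restrictor pairs: (M1,C2) ✓  (M1,C4) ✓  (M1,C5) ✓  (M1,C6) ✓  (M2,C1) ✓  (M2,C2) ✓  (M2,C3) ✓  (M2,C4) ✓  (M2,C6) ✓  (M3,C1) ✓  (M3,C6) ✓  (M4,C2) ✓  (M4,C4) ✓  (M4,C5) ✓
Counterexamples (restrictor pairs failing the scope): 0.

0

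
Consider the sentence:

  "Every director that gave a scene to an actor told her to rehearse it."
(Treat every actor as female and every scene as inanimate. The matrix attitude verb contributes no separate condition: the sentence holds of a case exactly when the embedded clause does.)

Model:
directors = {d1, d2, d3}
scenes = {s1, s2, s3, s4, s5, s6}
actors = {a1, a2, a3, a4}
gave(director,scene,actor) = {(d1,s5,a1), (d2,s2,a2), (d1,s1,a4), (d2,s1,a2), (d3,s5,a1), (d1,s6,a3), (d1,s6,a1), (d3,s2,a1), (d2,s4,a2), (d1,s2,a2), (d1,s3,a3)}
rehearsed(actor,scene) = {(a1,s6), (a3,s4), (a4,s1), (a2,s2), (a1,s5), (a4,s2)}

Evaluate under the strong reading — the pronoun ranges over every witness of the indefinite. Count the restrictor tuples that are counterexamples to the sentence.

5

"her" takes "an actor" as antecedent and "it" takes "a scene"; both are donkey pronouns co-varying with the restrictor.
Strong reading: for every (d,s,a) with gave(d,s,a), rehearsed(a,s).
Restrictor triples: (d1,s1,a4)→rehearsed(a4,s1) ✓  (d1,s2,a2)→rehearsed(a2,s2) ✓  (d1,s3,a3)→rehearsed(a3,s3) ✗  (d1,s5,a1)→rehearsed(a1,s5) ✓  (d1,s6,a1)→rehearsed(a1,s6) ✓  (d1,s6,a3)→rehearsed(a3,s6) ✗  (d2,s1,a2)→rehearsed(a2,s1) ✗  (d2,s2,a2)→rehearsed(a2,s2) ✓  (d2,s4,a2)→rehearsed(a2,s4) ✗  (d3,s2,a1)→rehearsed(a1,s2) ✗  (d3,s5,a1)→rehearsed(a1,s5) ✓
Counterexamples (restrictor triples failing the scope): 5.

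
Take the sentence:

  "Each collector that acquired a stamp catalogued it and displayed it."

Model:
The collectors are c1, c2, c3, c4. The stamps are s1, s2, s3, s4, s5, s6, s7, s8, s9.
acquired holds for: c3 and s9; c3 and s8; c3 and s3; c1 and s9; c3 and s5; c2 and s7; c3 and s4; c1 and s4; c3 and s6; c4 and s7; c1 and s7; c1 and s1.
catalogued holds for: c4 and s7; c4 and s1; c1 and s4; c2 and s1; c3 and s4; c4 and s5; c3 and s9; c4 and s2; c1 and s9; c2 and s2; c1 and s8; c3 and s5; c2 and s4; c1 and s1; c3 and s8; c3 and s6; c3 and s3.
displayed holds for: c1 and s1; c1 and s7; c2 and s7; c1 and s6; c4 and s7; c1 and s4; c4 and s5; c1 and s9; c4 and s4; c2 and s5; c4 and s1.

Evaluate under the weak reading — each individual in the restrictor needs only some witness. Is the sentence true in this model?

False

"it" takes "a stamp" as antecedent — a donkey pronoun bound across the clause boundary.
Weak reading: every collector c with some acquired-stamp has at least one acquired-stamp s such that catalogued(c,s) ∧ displayed(c,s).
Per collector: c1:✓  c2:✗  c3:✗  c4:✓
c2 has no witness among its acquired-stamps.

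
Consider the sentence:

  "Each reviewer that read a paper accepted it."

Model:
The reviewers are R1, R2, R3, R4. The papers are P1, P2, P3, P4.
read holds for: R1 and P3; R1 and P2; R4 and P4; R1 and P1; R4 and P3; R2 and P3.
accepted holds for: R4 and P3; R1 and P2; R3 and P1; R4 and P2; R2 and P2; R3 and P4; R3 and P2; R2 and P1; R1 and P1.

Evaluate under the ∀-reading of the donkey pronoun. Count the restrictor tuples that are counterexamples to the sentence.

3

"it" takes "a paper" as antecedent — a donkey pronoun bound across the clause boundary.
Strong reading: for every (r,p) with read(r,p), accepted(r,p).
Restrictor pairs: (R1,P1) ✓  (R1,P2) ✓  (R1,P3) ✗  (R2,P3) ✗  (R4,P3) ✓  (R4,P4) ✗
Counterexamples (restrictor pairs failing the scope): 3.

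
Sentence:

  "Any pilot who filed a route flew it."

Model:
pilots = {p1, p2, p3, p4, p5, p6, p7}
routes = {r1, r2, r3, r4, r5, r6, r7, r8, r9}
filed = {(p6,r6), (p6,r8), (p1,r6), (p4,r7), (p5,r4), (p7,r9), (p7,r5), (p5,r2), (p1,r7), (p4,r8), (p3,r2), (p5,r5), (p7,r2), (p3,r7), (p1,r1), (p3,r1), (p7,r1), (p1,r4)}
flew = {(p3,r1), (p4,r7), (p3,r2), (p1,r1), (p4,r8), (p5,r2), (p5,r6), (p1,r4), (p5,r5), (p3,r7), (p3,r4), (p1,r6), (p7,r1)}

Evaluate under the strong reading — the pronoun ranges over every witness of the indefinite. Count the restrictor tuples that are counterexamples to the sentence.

7

"it" takes "a route" as antecedent — a donkey pronoun bound across the clause boundary.
Strong reading: for every (p,r) with filed(p,r), flew(p,r).
Restrictor pairs: (p1,r1) ✓  (p1,r4) ✓  (p1,r6) ✓  (p1,r7) ✗  (p3,r1) ✓  (p3,r2) ✓  (p3,r7) ✓  (p4,r7) ✓  (p4,r8) ✓  (p5,r2) ✓  (p5,r4) ✗  (p5,r5) ✓  (p6,r6) ✗  (p6,r8) ✗  (p7,r1) ✓  (p7,r2) ✗  (p7,r5) ✗  (p7,r9) ✗
Counterexamples (restrictor pairs failing the scope): 7.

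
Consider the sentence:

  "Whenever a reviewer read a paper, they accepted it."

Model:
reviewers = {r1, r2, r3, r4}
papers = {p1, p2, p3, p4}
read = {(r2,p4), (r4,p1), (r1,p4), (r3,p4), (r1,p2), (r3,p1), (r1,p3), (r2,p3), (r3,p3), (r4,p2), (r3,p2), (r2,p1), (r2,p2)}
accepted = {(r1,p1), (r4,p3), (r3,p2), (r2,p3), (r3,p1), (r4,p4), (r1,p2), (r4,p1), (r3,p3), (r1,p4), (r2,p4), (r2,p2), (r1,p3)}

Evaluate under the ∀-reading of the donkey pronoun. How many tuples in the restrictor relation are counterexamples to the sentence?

3

"it" takes "a paper" as antecedent — a donkey pronoun bound across the clause boundary.
Strong reading: for every (r,p) with read(r,p), accepted(r,p).
Restrictor pairs: (r1,p2) ✓  (r1,p3) ✓  (r1,p4) ✓  (r2,p1) ✗  (r2,p2) ✓  (r2,p3) ✓  (r2,p4) ✓  (r3,p1) ✓  (r3,p2) ✓  (r3,p3) ✓  (r3,p4) ✗  (r4,p1) ✓  (r4,p2) ✗
Counterexamples (restrictor pairs failing the scope): 3.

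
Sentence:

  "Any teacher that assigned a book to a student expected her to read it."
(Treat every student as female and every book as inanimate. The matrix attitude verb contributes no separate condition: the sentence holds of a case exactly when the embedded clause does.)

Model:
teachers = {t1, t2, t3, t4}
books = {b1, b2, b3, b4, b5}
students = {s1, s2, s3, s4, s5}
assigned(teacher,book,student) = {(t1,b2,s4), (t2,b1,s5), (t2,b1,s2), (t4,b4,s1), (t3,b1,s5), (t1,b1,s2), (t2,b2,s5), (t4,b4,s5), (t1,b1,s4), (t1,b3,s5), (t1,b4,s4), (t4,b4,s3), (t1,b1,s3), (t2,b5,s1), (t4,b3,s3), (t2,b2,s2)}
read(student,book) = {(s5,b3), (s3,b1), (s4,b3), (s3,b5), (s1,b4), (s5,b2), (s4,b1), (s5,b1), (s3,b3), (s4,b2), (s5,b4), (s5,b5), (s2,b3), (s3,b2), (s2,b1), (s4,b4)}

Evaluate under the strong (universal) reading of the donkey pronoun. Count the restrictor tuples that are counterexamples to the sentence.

"her" takes "a student" as antecedent and "it" takes "a book"; both are donkey pronouns co-varying with the restrictor.
Strong reading: for every (t,b,s) with assigned(t,b,s), read(s,b).
Restrictor triples: (t1,b1,s2)→read(s2,b1) ✓  (t1,b1,s3)→read(s3,b1) ✓  (t1,b1,s4)→read(s4,b1) ✓  (t1,b2,s4)→read(s4,b2) ✓  (t1,b3,s5)→read(s5,b3) ✓  (t1,b4,s4)→read(s4,b4) ✓  (t2,b1,s2)→read(s2,b1) ✓  (t2,b1,s5)→read(s5,b1) ✓  (t2,b2,s2)→read(s2,b2) ✗  (t2,b2,s5)→read(s5,b2) ✓  (t2,b5,s1)→read(s1,b5) ✗  (t3,b1,s5)→read(s5,b1) ✓  (t4,b3,s3)→read(s3,b3) ✓  (t4,b4,s1)→read(s1,b4) ✓  (t4,b4,s3)→read(s3,b4) ✗  (t4,b4,s5)→read(s5,b4) ✓
Counterexamples (restrictor triples failing the scope): 3.

3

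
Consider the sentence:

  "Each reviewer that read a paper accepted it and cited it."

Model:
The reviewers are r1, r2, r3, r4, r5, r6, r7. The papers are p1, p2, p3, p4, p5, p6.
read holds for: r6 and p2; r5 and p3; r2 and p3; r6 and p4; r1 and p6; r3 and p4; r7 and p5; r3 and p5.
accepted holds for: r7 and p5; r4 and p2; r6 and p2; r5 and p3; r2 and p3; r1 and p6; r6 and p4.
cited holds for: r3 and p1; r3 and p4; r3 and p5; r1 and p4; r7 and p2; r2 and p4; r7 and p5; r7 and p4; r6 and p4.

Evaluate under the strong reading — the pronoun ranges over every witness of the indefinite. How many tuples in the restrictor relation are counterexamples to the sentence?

"it" takes "a paper" as antecedent — a donkey pronoun bound across the clause boundary.
Strong reading: for every (r,p) with read(r,p), accepted(r,p) ∧ cited(r,p).
Restrictor pairs: (r1,p6) ✗  (r2,p3) ✗  (r3,p4) ✗  (r3,p5) ✗  (r5,p3) ✗  (r6,p2) ✗  (r6,p4) ✓  (r7,p5) ✓
Counterexamples (restrictor pairs failing the scope): 6.

6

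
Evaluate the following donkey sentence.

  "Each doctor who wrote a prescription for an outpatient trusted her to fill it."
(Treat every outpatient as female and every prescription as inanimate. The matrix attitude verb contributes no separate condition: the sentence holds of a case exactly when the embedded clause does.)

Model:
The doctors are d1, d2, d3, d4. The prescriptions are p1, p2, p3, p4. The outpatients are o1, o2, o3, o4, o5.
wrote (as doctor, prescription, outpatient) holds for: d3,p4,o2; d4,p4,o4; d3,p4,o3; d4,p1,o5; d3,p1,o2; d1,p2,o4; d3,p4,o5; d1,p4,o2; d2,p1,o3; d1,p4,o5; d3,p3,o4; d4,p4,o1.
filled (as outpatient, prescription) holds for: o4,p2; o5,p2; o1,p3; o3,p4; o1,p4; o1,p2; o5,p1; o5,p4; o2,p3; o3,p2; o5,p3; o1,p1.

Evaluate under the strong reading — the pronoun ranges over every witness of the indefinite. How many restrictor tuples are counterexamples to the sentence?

6

"her" takes "an outpatient" as antecedent and "it" takes "a prescription"; both are donkey pronouns co-varying with the restrictor.
Strong reading: for every (d,p,o) with wrote(d,p,o), filled(o,p).
Restrictor triples: (d1,p2,o4)→filled(o4,p2) ✓  (d1,p4,o2)→filled(o2,p4) ✗  (d1,p4,o5)→filled(o5,p4) ✓  (d2,p1,o3)→filled(o3,p1) ✗  (d3,p1,o2)→filled(o2,p1) ✗  (d3,p3,o4)→filled(o4,p3) ✗  (d3,p4,o2)→filled(o2,p4) ✗  (d3,p4,o3)→filled(o3,p4) ✓  (d3,p4,o5)→filled(o5,p4) ✓  (d4,p1,o5)→filled(o5,p1) ✓  (d4,p4,o1)→filled(o1,p4) ✓  (d4,p4,o4)→filled(o4,p4) ✗
Counterexamples (restrictor triples failing the scope): 6.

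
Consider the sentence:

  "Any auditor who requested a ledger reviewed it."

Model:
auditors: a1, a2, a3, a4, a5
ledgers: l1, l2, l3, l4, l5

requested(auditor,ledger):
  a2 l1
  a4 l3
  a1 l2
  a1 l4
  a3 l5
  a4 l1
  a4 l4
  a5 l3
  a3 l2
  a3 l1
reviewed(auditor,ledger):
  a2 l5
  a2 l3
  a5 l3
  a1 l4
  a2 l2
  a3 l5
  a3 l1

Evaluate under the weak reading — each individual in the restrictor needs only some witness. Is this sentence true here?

False

"it" takes "a ledger" as antecedent — a donkey pronoun bound across the clause boundary.
Weak reading: every auditor a with some requested-ledger has at least one requested-ledger l such that reviewed(a,l).
Per auditor: a1:✓  a2:✗  a3:✓  a4:✗  a5:✓
a2 has no witness among its requested-ledgers.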